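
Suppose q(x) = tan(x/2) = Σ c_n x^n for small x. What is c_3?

Apply the Taylor formula c_k = f^(k)(a)/k!.
[x^0] = 0;  [x^1] = 1/2;  [x^2] = 0;  [x^3] = 1/24.
So c_3 = q′′′(0)/3! = 1/24.

1/24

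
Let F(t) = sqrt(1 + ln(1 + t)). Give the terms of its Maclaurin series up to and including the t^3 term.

Compose series: expand the inner function first, then feed it into the outer expansion.
F(0) = 1
F′(0) = 1/2
F′′(0) = -3/4
F′′′(0) = 17/8

17*t^3/48 - 3*t^2/8 + t/2 + 1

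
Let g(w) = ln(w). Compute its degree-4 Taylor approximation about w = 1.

-(w - 1)^4/4 + (w - 1)^3/3 - (w - 1)^2/2 + (w - 1)

Apply the Taylor formula c_k = f^(k)(a)/k!.
g(1) = 0
g′(1) = 1
g′′(1) = -1
g′′′(1) = 2
g^(4)(1) = -6
The Taylor polynomial is Σ g^(k)(1)/k! · (w - 1)^k.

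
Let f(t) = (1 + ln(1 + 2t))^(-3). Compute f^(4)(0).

13920

Let u equal the inner series; expand the outer function in u and truncate.
The coefficient of t^4 in the expansion is 580, so f^(4)(0) = 4! * (580) = 13920.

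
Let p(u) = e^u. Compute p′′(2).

Use the known series and substitute for the argument.
From the series, [(u - 2)^2] p = e^(2)/2; multiply by 2! = 2 to get e^(2).

e^(2)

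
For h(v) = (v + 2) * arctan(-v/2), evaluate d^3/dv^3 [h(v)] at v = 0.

1/2

Distribute the polynomial across the series and collect like powers.
From the series, [v^3] h = 1/12; multiply by 3! = 6 to get 1/2.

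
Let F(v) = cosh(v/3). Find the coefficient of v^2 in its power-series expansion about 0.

Compute the successive derivatives at the expansion point and divide by k!.
F(0) = 1
F′(0) = 0
F′′(0) = 1/9

1/18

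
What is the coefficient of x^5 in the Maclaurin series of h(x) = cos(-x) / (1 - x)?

Expand 1/(denominator) as a geometric series and multiply by the numerator's series.
[x^0] = 1;  [x^1] = 1;  [x^2] = 1/2;  [x^3] = 1/2;  [x^4] = 13/24;  [x^5] = 13/24.

13/24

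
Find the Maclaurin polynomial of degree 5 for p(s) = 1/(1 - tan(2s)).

Plug the Maclaurin series of the inner function into that of the outer and collect terms.
p(0) = 1
p′(0) = 2
p′′(0) = 8
p′′′(0) = 64
p^(4)(0) = 640
p^(5)(0) = 8192

1024*s^5/15 + 80*s^4/3 + 32*s^3/3 + 4*s^2 + 2*s + 1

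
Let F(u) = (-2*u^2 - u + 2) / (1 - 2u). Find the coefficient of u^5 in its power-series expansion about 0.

32

Distribute the polynomial across the series and collect like powers.
[u^0] = 2;  [u^1] = 3;  [u^2] = 4;  [u^3] = 8;  [u^4] = 16;  [u^5] = 32.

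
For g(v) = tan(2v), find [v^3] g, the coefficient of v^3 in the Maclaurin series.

8/3

Compute the successive derivatives at the expansion point and divide by k!.
g(0) = 0
g′(0) = 2
g′′(0) = 0
g′′′(0) = 16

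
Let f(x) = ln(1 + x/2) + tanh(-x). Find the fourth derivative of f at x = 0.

Add the two expansions coefficient-wise.
From the series, [x^4] f = -1/64; multiply by 4! = 24 to get -3/8.

-3/8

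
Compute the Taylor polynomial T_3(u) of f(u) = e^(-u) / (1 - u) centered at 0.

u^3/3 + u^2/2 + 1

Multiply the two series term by term and collect like powers.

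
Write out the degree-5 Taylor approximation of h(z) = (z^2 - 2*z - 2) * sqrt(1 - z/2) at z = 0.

Multiply each power in the prefactor through the base expansion.

-5*z^5/4096 - 11*z^4/1024 - 11*z^3/64 + 25*z^2/16 - 3*z/2 - 2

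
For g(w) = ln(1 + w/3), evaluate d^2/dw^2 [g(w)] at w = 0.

-1/9

The coefficient of w^2 in the expansion is -1/18, so g′′(0) = 2! * (-1/18) = -1/9.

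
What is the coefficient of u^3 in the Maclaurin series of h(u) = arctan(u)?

Use the known series and substitute for the argument.
[u^0] = 0;  [u^1] = 1;  [u^2] = 0;  [u^3] = -1/3.
So c_3 = h′′′(0)/3! = -1/3.

-1/3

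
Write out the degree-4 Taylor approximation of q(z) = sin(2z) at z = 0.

-4*z^3/3 + 2*z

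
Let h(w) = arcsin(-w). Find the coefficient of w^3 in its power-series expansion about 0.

[w^0] = 0;  [w^1] = -1;  [w^2] = 0;  [w^3] = -1/6.
So c_3 = h′′′(0)/3! = -1/6.

-1/6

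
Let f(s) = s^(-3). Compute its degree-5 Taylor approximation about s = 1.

f(1) = 1
f′(1) = -3
f′′(1) = 12
f′′′(1) = -60
f^(4)(1) = 360
f^(5)(1) = -2520
Then c_k = f^(k)(1)/k! gives each Taylor coefficient.

-21*(s - 1)^5 + 15*(s - 1)^4 - 10*(s - 1)^3 + 6*(s - 1)^2 - 3*(s - 1) + 1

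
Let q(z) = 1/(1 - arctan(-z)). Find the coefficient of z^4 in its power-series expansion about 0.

Substitute the inner expansion into the outer series and collect powers.
[z^0] = 1;  [z^1] = -1;  [z^2] = 1;  [z^3] = -2/3;  [z^4] = 1/3.

1/3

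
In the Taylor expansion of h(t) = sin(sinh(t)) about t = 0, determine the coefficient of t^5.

-1/15

Let u equal the inner series; expand the outer function in u and truncate.
h(0) = 0
h′(0) = 1
h′′(0) = 0
h′′′(0) = 0
h^(4)(0) = 0
h^(5)(0) = -8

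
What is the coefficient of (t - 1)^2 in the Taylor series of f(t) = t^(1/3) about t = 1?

f(1) = 1
f′(1) = 1/3
f′′(1) = -2/9
So c_2 = f′′(1)/2! = -1/9.

-1/9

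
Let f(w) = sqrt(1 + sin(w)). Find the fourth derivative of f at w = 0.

1/16

Plug the Maclaurin series of the inner function into that of the outer and collect terms.
From the series, [w^4] f = 1/384; multiply by 4! = 24 to get 1/16.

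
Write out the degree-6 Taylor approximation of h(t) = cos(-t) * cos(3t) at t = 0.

-26*t^6/9 + 17*t^4/3 - 5*t^2 + 1

Expand each factor separately, then convolve coefficients.
[t^0] = 1;  [t^1] = 0;  [t^2] = -5;  [t^3] = 0;  [t^4] = 17/3;  [t^5] = 0;  [t^6] = -26/9.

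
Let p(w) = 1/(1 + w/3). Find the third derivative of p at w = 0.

Compute the successive derivatives at the expansion point and divide by k!.
The coefficient of w^3 in the expansion is -1/27, so p′′′(0) = 3! * (-1/27) = -2/9.

-2/9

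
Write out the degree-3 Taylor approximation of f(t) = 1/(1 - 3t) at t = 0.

27*t^3 + 9*t^2 + 3*t + 1

f(0) = 1
f′(0) = 3
f′′(0) = 18
f′′′(0) = 162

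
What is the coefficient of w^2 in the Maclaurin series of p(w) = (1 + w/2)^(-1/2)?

p(0) = 1
p′(0) = -1/4
p′′(0) = 3/16
The Taylor polynomial is Σ p^(k)(0)/k! · w^k.

3/32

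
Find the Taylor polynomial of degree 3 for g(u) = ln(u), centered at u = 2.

(u - 2)^3/24 - (u - 2)^2/8 + (u - 2)/2 + ln(2)

[(u - 2)^0] = ln(2);  [(u - 2)^1] = 1/2;  [(u - 2)^2] = -1/8;  [(u - 2)^3] = 1/24.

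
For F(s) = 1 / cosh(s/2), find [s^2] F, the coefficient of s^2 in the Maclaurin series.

-1/8

Divide the numerator series by the denominator series (power-series long division).
[s^0] = 1;  [s^1] = 0;  [s^2] = -1/8.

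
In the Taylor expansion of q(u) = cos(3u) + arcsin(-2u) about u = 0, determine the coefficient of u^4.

27/8

Expand each term separately and add.
q(0) = 1
q′(0) = -2
q′′(0) = -9
q′′′(0) = -8
q^(4)(0) = 81
So c_4 = q^(4)(0)/4! = 27/8.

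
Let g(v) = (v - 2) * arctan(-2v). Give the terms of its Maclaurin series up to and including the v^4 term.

8*v^4/3 - 16*v^3/3 - 2*v^2 + 4*v

Shift and add copies of the series according to the polynomial's terms.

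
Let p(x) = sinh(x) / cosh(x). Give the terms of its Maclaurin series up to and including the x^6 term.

Invert the denominator's series and multiply.
p(0) = 0
p′(0) = 1
p′′(0) = 0
p′′′(0) = -2
p^(4)(0) = 0
p^(5)(0) = 16
p^(6)(0) = 0
Then c_k = p^(k)(0)/k! gives each Taylor coefficient.

2*x^5/15 - x^3/3 + x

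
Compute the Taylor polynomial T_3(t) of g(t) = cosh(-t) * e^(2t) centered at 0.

Expand each factor separately, then convolve coefficients.
g(0) = 1
g′(0) = 2
g′′(0) = 5
g′′′(0) = 14
The Taylor polynomial is Σ g^(k)(0)/k! · t^k.

7*t^3/3 + 5*t^2/2 + 2*t + 1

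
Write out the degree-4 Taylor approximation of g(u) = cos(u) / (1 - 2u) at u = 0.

337*u^4/24 + 7*u^3 + 7*u^2/2 + 2*u + 1

Multiply the two series term by term and collect like powers.
g(0) = 1
g′(0) = 2
g′′(0) = 7
g′′′(0) = 42
g^(4)(0) = 337
Then c_k = g^(k)(0)/k! gives each Taylor coefficient.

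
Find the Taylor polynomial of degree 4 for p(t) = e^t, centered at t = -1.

p(-1) = e^(-1)
p′(-1) = e^(-1)
p′′(-1) = e^(-1)
p′′′(-1) = e^(-1)
p^(4)(-1) = e^(-1)

(t + 1)^4*e^(-1)/24 + (t + 1)^3*e^(-1)/6 + (t + 1)^2*e^(-1)/2 + (t + 1)*e^(-1) + e^(-1)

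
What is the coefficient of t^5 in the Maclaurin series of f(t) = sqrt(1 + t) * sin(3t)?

1581/640

Take the Cauchy product of the two expansions.
[t^0] = 0;  [t^1] = 3;  [t^2] = 3/2;  [t^3] = -39/8;  [t^4] = -33/16;  [t^5] = 1581/640.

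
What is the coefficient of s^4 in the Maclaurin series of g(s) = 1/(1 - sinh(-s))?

4/3

Compose series: expand the inner function first, then feed it into the outer expansion.
g(0) = 1
g′(0) = -1
g′′(0) = 2
g′′′(0) = -7
g^(4)(0) = 32
The Taylor polynomial is Σ g^(k)(0)/k! · s^k.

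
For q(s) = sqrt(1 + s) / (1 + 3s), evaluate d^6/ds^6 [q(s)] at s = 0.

27428355/64

Expand each factor separately, then convolve coefficients.
The coefficient of s^6 in the expansion is 609519/1024, so q^(6)(0) = 6! * (609519/1024) = 27428355/64.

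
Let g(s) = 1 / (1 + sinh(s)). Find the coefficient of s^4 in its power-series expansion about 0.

4/3

Expand as Σ (-1)^k u^k with u equal to the inner function's series.
g(0) = 1
g′(0) = -1
g′′(0) = 2
g′′′(0) = -7
g^(4)(0) = 32
So c_4 = g^(4)(0)/4! = 4/3.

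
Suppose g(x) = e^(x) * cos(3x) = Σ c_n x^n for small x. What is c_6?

Expand each factor separately, then convolve coefficients.
[x^0] = 1;  [x^1] = 1;  [x^2] = -4;  [x^3] = -13/3;  [x^4] = 7/6;  [x^5] = 79/30;  [x^6] = 22/45.
So c_6 = g^(6)(0)/6! = 22/45.

22/45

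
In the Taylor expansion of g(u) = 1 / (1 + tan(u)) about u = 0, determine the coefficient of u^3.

Write 1/(1+u) = 1 - u + u^2 - u^3 + ... and substitute the series for u.
[u^0] = 1;  [u^1] = -1;  [u^2] = 1;  [u^3] = -4/3.
So c_3 = g′′′(0)/3! = -4/3.

-4/3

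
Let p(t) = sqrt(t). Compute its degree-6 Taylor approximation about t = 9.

-7*(t - 9)^6/60466176 + 7*(t - 9)^5/5038848 - 5*(t - 9)^4/279936 + (t - 9)^3/3888 - (t - 9)^2/216 + (t - 9)/6 + 3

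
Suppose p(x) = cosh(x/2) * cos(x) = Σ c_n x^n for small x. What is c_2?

Take the Cauchy product of the two expansions.

-3/8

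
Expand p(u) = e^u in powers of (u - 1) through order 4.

p(1) = e
p′(1) = e
p′′(1) = e
p′′′(1) = e
p^(4)(1) = e

e*(u - 1)^4/24 + e*(u - 1)^3/6 + e*(u - 1)^2/2 + e*(u - 1) + e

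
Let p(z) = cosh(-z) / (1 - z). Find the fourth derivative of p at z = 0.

37

Multiply the two series term by term and collect like powers.
From the series, [z^4] p = 37/24; multiply by 4! = 24 to get 37.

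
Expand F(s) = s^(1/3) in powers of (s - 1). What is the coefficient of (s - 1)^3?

Use the known series and substitute for the argument.
F(1) = 1
F′(1) = 1/3
F′′(1) = -2/9
F′′′(1) = 10/27
Dividing each by k! gives the coefficients c_0, ..., c_3.

5/81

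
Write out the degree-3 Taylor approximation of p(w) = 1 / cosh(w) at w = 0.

1 - w^2/2

Invert the denominator's series and multiply.
[w^0] = 1;  [w^1] = 0;  [w^2] = -1/2;  [w^3] = 0.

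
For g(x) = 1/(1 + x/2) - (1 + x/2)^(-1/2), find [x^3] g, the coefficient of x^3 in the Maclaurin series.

Add the two expansions coefficient-wise.
So c_3 = g′′′(0)/3! = -11/128.

-11/128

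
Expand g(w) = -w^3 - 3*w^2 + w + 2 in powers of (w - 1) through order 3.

-(w - 1)^3 - 6*(w - 1)^2 - 8*(w - 1) - 1

g(1) = -1
g′(1) = -8
g′′(1) = -12
g′′′(1) = -6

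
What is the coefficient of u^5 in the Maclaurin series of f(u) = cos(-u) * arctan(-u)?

Multiply the two series term by term and collect like powers.
f(0) = 0
f′(0) = -1
f′′(0) = 0
f′′′(0) = 5
f^(4)(0) = 0
f^(5)(0) = -49
So c_5 = f^(5)(0)/5! = -49/120.

-49/120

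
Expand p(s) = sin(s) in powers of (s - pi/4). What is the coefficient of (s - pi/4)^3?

p(pi/4) = sqrt(2)/2
p′(pi/4) = sqrt(2)/2
p′′(pi/4) = -sqrt(2)/2
p′′′(pi/4) = -sqrt(2)/2
Dividing each by k! gives the coefficients c_0, ..., c_3.

-sqrt(2)/12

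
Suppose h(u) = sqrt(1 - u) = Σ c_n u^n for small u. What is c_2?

-1/8

Use the known series and substitute for the argument.
[u^0] = 1;  [u^1] = -1/2;  [u^2] = -1/8.
So c_2 = h′′(0)/2! = -1/8.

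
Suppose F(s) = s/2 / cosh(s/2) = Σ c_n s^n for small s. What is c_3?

Write the quotient as an unknown series and match coefficients against numerator = denominator · series.
F(0) = 0
F′(0) = 1/2
F′′(0) = 0
F′′′(0) = -3/8

-1/16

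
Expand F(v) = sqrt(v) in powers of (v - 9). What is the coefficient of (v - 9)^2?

F(9) = 3
F′(9) = 1/6
F′′(9) = -1/108

-1/216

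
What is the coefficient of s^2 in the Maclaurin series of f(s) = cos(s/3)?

-1/18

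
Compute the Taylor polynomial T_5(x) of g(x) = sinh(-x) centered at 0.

-x^5/120 - x^3/6 - x

Apply the Taylor formula c_k = f^(k)(a)/k!.
g(0) = 0
g′(0) = -1
g′′(0) = 0
g′′′(0) = -1
g^(4)(0) = 0
g^(5)(0) = -1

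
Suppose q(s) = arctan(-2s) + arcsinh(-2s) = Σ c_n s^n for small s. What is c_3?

Expand each term separately and add.
q(0) = 0
q′(0) = -4
q′′(0) = 0
q′′′(0) = 24
The Taylor polynomial is Σ q^(k)(0)/k! · s^k.

4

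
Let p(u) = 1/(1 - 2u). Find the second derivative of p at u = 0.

The coefficient of u^2 in the expansion is 4, so p′′(0) = 2! * (4) = 8.

8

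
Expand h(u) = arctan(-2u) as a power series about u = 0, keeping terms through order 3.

8*u^3/3 - 2*u

h(0) = 0
h′(0) = -2
h′′(0) = 0
h′′′(0) = 16
Dividing each by k! gives the coefficients c_0, ..., c_3.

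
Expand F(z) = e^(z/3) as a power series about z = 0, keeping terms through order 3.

[z^0] = 1;  [z^1] = 1/3;  [z^2] = 1/18;  [z^3] = 1/162.

z^3/162 + z^2/18 + z/3 + 1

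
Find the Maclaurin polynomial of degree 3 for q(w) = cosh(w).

q(0) = 1
q′(0) = 0
q′′(0) = 1
q′′′(0) = 0
Dividing each by k! gives the coefficients c_0, ..., c_3.

w^2/2 + 1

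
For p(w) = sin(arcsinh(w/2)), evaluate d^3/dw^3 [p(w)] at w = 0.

Compose series: expand the inner function first, then feed it into the outer expansion.
From the series, [w^3] p = -1/24; multiply by 3! = 6 to get -1/4.

-1/4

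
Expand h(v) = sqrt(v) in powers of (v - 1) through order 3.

Differentiate repeatedly and evaluate at the center.
h(1) = 1
h′(1) = 1/2
h′′(1) = -1/4
h′′′(1) = 3/8
The Taylor polynomial is Σ h^(k)(1)/k! · (v - 1)^k.

(v - 1)^3/16 - (v - 1)^2/8 + (v - 1)/2 + 1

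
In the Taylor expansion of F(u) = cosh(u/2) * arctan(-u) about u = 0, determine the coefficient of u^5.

Write out both Maclaurin series and multiply, keeping only the needed powers.
F(0) = 0
F′(0) = -1
F′′(0) = 0
F′′′(0) = 5/4
F^(4)(0) = 0
F^(5)(0) = -309/16

-103/640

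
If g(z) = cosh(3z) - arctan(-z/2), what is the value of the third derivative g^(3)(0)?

Combine the two series term by term.
The coefficient of z^3 in the expansion is -1/24, so g′′′(0) = 3! * (-1/24) = -1/4.

-1/4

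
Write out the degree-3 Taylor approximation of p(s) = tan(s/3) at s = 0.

s^3/81 + s/3

p(0) = 0
p′(0) = 1/3
p′′(0) = 0
p′′′(0) = 2/27
Then c_k = p^(k)(0)/k! gives each Taylor coefficient.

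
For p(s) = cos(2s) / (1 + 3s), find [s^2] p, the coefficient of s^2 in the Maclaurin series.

Write out both Maclaurin series and multiply, keeping only the needed powers.
p(0) = 1
p′(0) = -3
p′′(0) = 14
Dividing each by k! gives the coefficients c_0, ..., c_2.

7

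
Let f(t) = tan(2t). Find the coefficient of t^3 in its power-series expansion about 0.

8/3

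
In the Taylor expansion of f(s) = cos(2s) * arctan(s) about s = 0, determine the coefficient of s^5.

23/15

Multiply the two series term by term and collect like powers.
[s^0] = 0;  [s^1] = 1;  [s^2] = 0;  [s^3] = -7/3;  [s^4] = 0;  [s^5] = 23/15.
So c_5 = f^(5)(0)/5! = 23/15.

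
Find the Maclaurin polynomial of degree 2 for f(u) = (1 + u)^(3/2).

f(0) = 1
f′(0) = 3/2
f′′(0) = 3/4

3*u^2/8 + 3*u/2 + 1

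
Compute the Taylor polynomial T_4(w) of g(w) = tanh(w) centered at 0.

g(0) = 0
g′(0) = 1
g′′(0) = 0
g′′′(0) = -2
g^(4)(0) = 0
Then c_k = g^(k)(0)/k! gives each Taylor coefficient.

-w^3/3 + w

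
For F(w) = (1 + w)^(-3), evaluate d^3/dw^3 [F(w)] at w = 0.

-60

The coefficient of w^3 in the expansion is -10, so F′′′(0) = 3! * (-10) = -60.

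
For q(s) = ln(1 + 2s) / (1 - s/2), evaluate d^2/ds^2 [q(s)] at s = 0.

-2

Expand each factor separately, then convolve coefficients.
The coefficient of s^2 in the expansion is -1, so q′′(0) = 2! * (-1) = -2.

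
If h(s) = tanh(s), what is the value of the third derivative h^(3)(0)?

-2

Compute the successive derivatives at the expansion point and divide by k!.
The coefficient of s^3 in the expansion is -1/3, so h′′′(0) = 3! * (-1/3) = -2.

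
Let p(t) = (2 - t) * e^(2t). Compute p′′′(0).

4

Distribute the polynomial across the series and collect like powers.
The coefficient of t^3 in the expansion is 2/3, so p′′′(0) = 3! * (2/3) = 4.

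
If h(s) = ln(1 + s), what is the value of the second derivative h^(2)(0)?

-1

From the series, [s^2] h = -1/2; multiply by 2! = 2 to get -1.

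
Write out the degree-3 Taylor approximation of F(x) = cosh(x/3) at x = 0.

x^2/18 + 1

F(0) = 1
F′(0) = 0
F′′(0) = 1/9
F′′′(0) = 0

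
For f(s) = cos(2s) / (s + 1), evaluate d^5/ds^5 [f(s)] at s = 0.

40

Use 1/(1 - r) = Σ r^k on the denominator, then take the Cauchy product.
The coefficient of s^5 in the expansion is 1/3, so f^(5)(0) = 5! * (1/3) = 40.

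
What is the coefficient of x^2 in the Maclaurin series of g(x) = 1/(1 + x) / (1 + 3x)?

Multiply the two series term by term and collect like powers.
g(0) = 1
g′(0) = -4
g′′(0) = 26
So c_2 = g′′(0)/2! = 13.

13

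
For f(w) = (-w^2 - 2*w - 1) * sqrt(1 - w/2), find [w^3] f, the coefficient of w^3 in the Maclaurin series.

Distribute the polynomial across the series and collect like powers.
So c_3 = f′′′(0)/3! = 41/128.

41/128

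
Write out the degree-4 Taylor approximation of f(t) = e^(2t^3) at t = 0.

2*t^3 + 1

Apply the Taylor formula c_k = f^(k)(a)/k!.
f(0) = 1
f′(0) = 0
f′′(0) = 0
f′′′(0) = 12
f^(4)(0) = 0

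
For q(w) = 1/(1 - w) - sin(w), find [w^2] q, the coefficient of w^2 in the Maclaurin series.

1

Combine the two series term by term.
q(0) = 1
q′(0) = 0
q′′(0) = 2
The Taylor polynomial is Σ q^(k)(0)/k! · w^k.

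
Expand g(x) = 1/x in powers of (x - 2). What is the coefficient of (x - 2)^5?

g(2) = 1/2
g′(2) = -1/4
g′′(2) = 1/4
g′′′(2) = -3/8
g^(4)(2) = 3/4
g^(5)(2) = -15/8
So c_5 = g^(5)(2)/5! = -1/64.

-1/64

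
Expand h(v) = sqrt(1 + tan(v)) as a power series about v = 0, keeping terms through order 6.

-5521*v^6/46080 + 601*v^5/3840 - 47*v^4/384 + 11*v^3/48 - v^2/8 + v/2 + 1

Let u equal the inner series; expand the outer function in u and truncate.
[v^0] = 1;  [v^1] = 1/2;  [v^2] = -1/8;  [v^3] = 11/48;  [v^4] = -47/384;  [v^5] = 601/3840;  [v^6] = -5521/46080.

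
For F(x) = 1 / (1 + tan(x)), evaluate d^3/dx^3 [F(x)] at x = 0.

Expand as Σ (-1)^k u^k with u equal to the inner function's series.
The coefficient of x^3 in the expansion is -4/3, so F′′′(0) = 3! * (-4/3) = -8.

-8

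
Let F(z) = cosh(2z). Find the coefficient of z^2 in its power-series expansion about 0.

F(0) = 1
F′(0) = 0
F′′(0) = 4
Then c_k = F^(k)(0)/k! gives each Taylor coefficient.

2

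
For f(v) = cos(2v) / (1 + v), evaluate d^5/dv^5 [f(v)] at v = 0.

Write out both Maclaurin series and multiply, keeping only the needed powers.
From the series, [v^5] f = 1/3; multiply by 5! = 120 to get 40.

40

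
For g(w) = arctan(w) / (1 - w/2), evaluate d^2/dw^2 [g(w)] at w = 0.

1

Multiply the two series term by term and collect like powers.
The coefficient of w^2 in the expansion is 1/2, so g′′(0) = 2! * (1/2) = 1.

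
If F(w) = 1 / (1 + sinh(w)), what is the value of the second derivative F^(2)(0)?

2

Write 1/(1+u) = 1 - u + u^2 - u^3 + ... and substitute the series for u.
The coefficient of w^2 in the expansion is 1, so F′′(0) = 2! * (1) = 2.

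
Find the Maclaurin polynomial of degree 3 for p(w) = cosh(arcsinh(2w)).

2*w^2 + 1

Substitute the inner expansion into the outer series and collect powers.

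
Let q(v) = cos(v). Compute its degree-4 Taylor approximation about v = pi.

-(v - pi)^4/24 + (v - pi)^2/2 - 1

q(pi) = -1
q′(pi) = 0
q′′(pi) = 1
q′′′(pi) = 0
q^(4)(pi) = -1
Dividing each by k! gives the coefficients c_0, ..., c_4.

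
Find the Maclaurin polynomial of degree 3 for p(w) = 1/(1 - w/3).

p(0) = 1
p′(0) = 1/3
p′′(0) = 2/9
p′′′(0) = 2/9

w^3/27 + w^2/9 + w/3 + 1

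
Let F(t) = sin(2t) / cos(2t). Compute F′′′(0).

Write the quotient as an unknown series and match coefficients against numerator = denominator · series.
The coefficient of t^3 in the expansion is 8/3, so F′′′(0) = 3! * (8/3) = 16.

16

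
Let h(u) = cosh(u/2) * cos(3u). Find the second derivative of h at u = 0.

-35/4

Expand each factor separately, then convolve coefficients.
The coefficient of u^2 in the expansion is -35/8, so h′′(0) = 2! * (-35/8) = -35/4.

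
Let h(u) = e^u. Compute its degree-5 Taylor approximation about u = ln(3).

(u - ln(3))^5/40 + (u - ln(3))^4/8 + (u - ln(3))^3/2 + 3*(u - ln(3))^2/2 + 3*(u - ln(3)) + 3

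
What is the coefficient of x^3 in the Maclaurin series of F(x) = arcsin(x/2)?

Differentiate repeatedly and evaluate at the center.
F(0) = 0
F′(0) = 1/2
F′′(0) = 0
F′′′(0) = 1/8
So c_3 = F′′′(0)/3! = 1/48.

1/48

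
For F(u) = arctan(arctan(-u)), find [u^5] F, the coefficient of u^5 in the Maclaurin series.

Let u equal the inner series; expand the outer function in u and truncate.
F(0) = 0
F′(0) = -1
F′′(0) = 0
F′′′(0) = 4
F^(4)(0) = 0
F^(5)(0) = -88
So c_5 = F^(5)(0)/5! = -11/15.

-11/15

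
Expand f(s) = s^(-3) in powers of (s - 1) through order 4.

Apply the Taylor formula c_k = f^(k)(a)/k!.
f(1) = 1
f′(1) = -3
f′′(1) = 12
f′′′(1) = -60
f^(4)(1) = 360
The Taylor polynomial is Σ f^(k)(1)/k! · (s - 1)^k.

15*(s - 1)^4 - 10*(s - 1)^3 + 6*(s - 1)^2 - 3*(s - 1) + 1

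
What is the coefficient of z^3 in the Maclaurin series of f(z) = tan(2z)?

8/3

f(0) = 0
f′(0) = 2
f′′(0) = 0
f′′′(0) = 16
So c_3 = f′′′(0)/3! = 8/3.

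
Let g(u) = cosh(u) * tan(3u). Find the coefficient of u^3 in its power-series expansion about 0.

Expand each factor separately, then convolve coefficients.

21/2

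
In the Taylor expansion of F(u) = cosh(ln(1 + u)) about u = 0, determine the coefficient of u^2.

1/2

Compose series: expand the inner function first, then feed it into the outer expansion.
F(0) = 1
F′(0) = 0
F′′(0) = 1
So c_2 = F′′(0)/2! = 1/2.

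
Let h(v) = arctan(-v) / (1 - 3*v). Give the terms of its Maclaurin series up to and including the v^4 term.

-26*v^4 - 26*v^3/3 - 3*v^2 - v

Expand 1/(denominator) as a geometric series and multiply by the numerator's series.
h(0) = 0
h′(0) = -1
h′′(0) = -6
h′′′(0) = -52
h^(4)(0) = -624
The Taylor polynomial is Σ h^(k)(0)/k! · v^k.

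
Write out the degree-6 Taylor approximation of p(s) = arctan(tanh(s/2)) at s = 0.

Compose series: expand the inner function first, then feed it into the outer expansion.
p(0) = 0
p′(0) = 1/2
p′′(0) = 0
p′′′(0) = -1/2
p^(4)(0) = 0
p^(5)(0) = 5/2
p^(6)(0) = 0
Dividing each by k! gives the coefficients c_0, ..., c_6.

s^5/48 - s^3/12 + s/2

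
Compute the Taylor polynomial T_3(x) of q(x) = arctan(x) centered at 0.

Differentiate repeatedly and evaluate at the center.
q(0) = 0
q′(0) = 1
q′′(0) = 0
q′′′(0) = -2

-x^3/3 + x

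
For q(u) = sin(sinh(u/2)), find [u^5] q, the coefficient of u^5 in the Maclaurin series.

Compose series: expand the inner function first, then feed it into the outer expansion.
q(0) = 0
q′(0) = 1/2
q′′(0) = 0
q′′′(0) = 0
q^(4)(0) = 0
q^(5)(0) = -1/4

-1/480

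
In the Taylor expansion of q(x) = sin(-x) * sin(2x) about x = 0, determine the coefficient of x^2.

Multiply the two series term by term and collect like powers.
So c_2 = q′′(0)/2! = -2.

-2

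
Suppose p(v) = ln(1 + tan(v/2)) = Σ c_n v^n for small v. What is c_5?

1/48

Plug the Maclaurin series of the inner function into that of the outer and collect terms.
p(0) = 0
p′(0) = 1/2
p′′(0) = -1/4
p′′′(0) = 1/2
p^(4)(0) = -7/8
p^(5)(0) = 5/2
Dividing each by k! gives the coefficients c_0, ..., c_5.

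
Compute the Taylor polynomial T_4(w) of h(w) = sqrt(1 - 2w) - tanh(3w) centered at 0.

Add the two expansions coefficient-wise.
[w^0] = 1;  [w^1] = -4;  [w^2] = -1/2;  [w^3] = 17/2;  [w^4] = -5/8.

-5*w^4/8 + 17*w^3/2 - w^2/2 - 4*w + 1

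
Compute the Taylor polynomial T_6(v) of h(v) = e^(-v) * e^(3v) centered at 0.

4*v^6/45 + 4*v^5/15 + 2*v^4/3 + 4*v^3/3 + 2*v^2 + 2*v + 1

Expand each factor separately, then convolve coefficients.
h(0) = 1
h′(0) = 2
h′′(0) = 4
h′′′(0) = 8
h^(4)(0) = 16
h^(5)(0) = 32
h^(6)(0) = 64
Dividing each by k! gives the coefficients c_0, ..., c_6.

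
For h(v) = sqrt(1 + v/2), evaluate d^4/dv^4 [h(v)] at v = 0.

From the series, [v^4] h = -5/2048; multiply by 4! = 24 to get -15/256.

-15/256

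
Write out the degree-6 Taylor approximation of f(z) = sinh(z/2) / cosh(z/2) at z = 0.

Write the quotient as an unknown series and match coefficients against numerator = denominator · series.

z^5/240 - z^3/24 + z/2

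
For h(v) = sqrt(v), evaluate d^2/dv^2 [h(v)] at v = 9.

The coefficient of (v - 9)^2 in the expansion is -1/216, so h′′(9) = 2! * (-1/216) = -1/108.

-1/108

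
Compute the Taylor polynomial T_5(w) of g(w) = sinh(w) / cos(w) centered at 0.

Invert the denominator's series and multiply.
g(0) = 0
g′(0) = 1
g′′(0) = 0
g′′′(0) = 4
g^(4)(0) = 0
g^(5)(0) = 36

3*w^5/10 + 2*w^3/3 + w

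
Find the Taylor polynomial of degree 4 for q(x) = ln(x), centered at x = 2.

-(x - 2)^4/64 + (x - 2)^3/24 - (x - 2)^2/8 + (x - 2)/2 + ln(2)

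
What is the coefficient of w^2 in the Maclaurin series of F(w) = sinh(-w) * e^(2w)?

Write out both Maclaurin series and multiply, keeping only the needed powers.
F(0) = 0
F′(0) = -1
F′′(0) = -4

-2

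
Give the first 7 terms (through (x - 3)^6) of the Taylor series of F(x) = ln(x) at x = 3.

[(x - 3)^0] = ln(3);  [(x - 3)^1] = 1/3;  [(x - 3)^2] = -1/18;  [(x - 3)^3] = 1/81;  [(x - 3)^4] = -1/324;  [(x - 3)^5] = 1/1215;  [(x - 3)^6] = -1/4374.

-(x - 3)^6/4374 + (x - 3)^5/1215 - (x - 3)^4/324 + (x - 3)^3/81 - (x - 3)^2/18 + (x - 3)/3 + ln(3)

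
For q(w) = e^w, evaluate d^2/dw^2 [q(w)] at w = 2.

e^(2)

From the series, [(w - 2)^2] q = e^(2)/2; multiply by 2! = 2 to get e^(2).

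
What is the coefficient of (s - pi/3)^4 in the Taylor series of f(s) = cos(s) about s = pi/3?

1/48

Differentiate repeatedly and evaluate at the center.
f(pi/3) = 1/2
f′(pi/3) = -sqrt(3)/2
f′′(pi/3) = -1/2
f′′′(pi/3) = sqrt(3)/2
f^(4)(pi/3) = 1/2
So c_4 = f^(4)(pi/3)/4! = 1/48.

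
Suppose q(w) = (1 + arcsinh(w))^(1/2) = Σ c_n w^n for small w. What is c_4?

Plug the Maclaurin series of the inner function into that of the outer and collect terms.
[w^0] = 1;  [w^1] = 1/2;  [w^2] = -1/8;  [w^3] = -1/48;  [w^4] = 1/384.

1/384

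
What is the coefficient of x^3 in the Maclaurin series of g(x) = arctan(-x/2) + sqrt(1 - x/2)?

Add the two expansions coefficient-wise.
g(0) = 1
g′(0) = -3/4
g′′(0) = -1/16
g′′′(0) = 13/64
So c_3 = g′′′(0)/3! = 13/384.

13/384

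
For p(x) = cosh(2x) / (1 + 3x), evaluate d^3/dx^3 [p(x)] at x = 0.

Expand each factor separately, then convolve coefficients.
From the series, [x^3] p = -33; multiply by 3! = 6 to get -198.

-198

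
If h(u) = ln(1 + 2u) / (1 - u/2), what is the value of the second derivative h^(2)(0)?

-2

Multiply the two series term by term and collect like powers.
From the series, [u^2] h = -1; multiply by 2! = 2 to get -2.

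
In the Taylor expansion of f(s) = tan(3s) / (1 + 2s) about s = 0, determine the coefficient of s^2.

-6

Expand each factor separately, then convolve coefficients.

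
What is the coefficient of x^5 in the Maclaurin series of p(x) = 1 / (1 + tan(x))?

-32/15

Write 1/(1+u) = 1 - u + u^2 - u^3 + ... and substitute the series for u.
[x^0] = 1;  [x^1] = -1;  [x^2] = 1;  [x^3] = -4/3;  [x^4] = 5/3;  [x^5] = -32/15.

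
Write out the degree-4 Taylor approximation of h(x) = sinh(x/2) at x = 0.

h(0) = 0
h′(0) = 1/2
h′′(0) = 0
h′′′(0) = 1/8
h^(4)(0) = 0

x^3/48 + x/2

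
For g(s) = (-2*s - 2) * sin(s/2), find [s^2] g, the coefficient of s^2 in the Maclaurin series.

Shift and add copies of the series according to the polynomial's terms.
g(0) = 0
g′(0) = -1
g′′(0) = -2

-1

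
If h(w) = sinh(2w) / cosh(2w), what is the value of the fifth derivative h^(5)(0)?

Write the quotient as an unknown series and match coefficients against numerator = denominator · series.
The coefficient of w^5 in the expansion is 64/15, so h^(5)(0) = 5! * (64/15) = 512.

512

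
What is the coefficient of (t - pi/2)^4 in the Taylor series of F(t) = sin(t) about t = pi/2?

Differentiate repeatedly and evaluate at the center.
F(pi/2) = 1
F′(pi/2) = 0
F′′(pi/2) = -1
F′′′(pi/2) = 0
F^(4)(pi/2) = 1
Then c_k = F^(k)(pi/2)/k! gives each Taylor coefficient.

1/24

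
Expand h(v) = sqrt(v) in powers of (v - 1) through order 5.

7*(v - 1)^5/256 - 5*(v - 1)^4/128 + (v - 1)^3/16 - (v - 1)^2/8 + (v - 1)/2 + 1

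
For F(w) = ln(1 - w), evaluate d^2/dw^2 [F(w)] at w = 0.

-1

The coefficient of w^2 in the expansion is -1/2, so F′′(0) = 2! * (-1/2) = -1.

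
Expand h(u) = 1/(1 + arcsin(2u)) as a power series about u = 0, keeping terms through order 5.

-252*u^5/5 + 64*u^4/3 - 28*u^3/3 + 4*u^2 - 2*u + 1

Compose series: expand the inner function first, then feed it into the outer expansion.
h(0) = 1
h′(0) = -2
h′′(0) = 8
h′′′(0) = -56
h^(4)(0) = 512
h^(5)(0) = -6048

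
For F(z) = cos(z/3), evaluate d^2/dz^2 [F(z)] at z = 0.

-1/9

Differentiate repeatedly and evaluate at the center.
The coefficient of z^2 in the expansion is -1/18, so F′′(0) = 2! * (-1/18) = -1/9.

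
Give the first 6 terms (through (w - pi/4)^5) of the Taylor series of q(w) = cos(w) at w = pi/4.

Compute the successive derivatives at the expansion point and divide by k!.
[(w - pi/4)^0] = sqrt(2)/2;  [(w - pi/4)^1] = -sqrt(2)/2;  [(w - pi/4)^2] = -sqrt(2)/4;  [(w - pi/4)^3] = sqrt(2)/12;  [(w - pi/4)^4] = sqrt(2)/48;  [(w - pi/4)^5] = -sqrt(2)/240.

-sqrt(2)*(w - pi/4)^5/240 + sqrt(2)*(w - pi/4)^4/48 + sqrt(2)*(w - pi/4)^3/12 - sqrt(2)*(w - pi/4)^2/4 - sqrt(2)*(w - pi/4)/2 + sqrt(2)/2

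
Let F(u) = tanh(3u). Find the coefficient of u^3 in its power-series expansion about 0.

Use the known series and substitute for the argument.
F(0) = 0
F′(0) = 3
F′′(0) = 0
F′′′(0) = -54
So c_3 = F′′′(0)/3! = -9.

-9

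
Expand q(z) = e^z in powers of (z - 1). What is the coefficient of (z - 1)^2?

e/2

q(1) = e
q′(1) = e
q′′(1) = e
So c_2 = q′′(1)/2! = e/2.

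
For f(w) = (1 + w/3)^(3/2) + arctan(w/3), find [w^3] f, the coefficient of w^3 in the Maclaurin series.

-19/1296

Expand each term separately and add.
[w^0] = 1;  [w^1] = 5/6;  [w^2] = 1/24;  [w^3] = -19/1296.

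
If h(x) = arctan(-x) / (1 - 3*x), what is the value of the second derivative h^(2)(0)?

Use 1/(1 - r) = Σ r^k on the denominator, then take the Cauchy product.
The coefficient of x^2 in the expansion is -3, so h′′(0) = 2! * (-3) = -6.

-6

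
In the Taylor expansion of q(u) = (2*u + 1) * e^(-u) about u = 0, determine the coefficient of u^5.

3/40

Shift and add copies of the series according to the polynomial's terms.
q(0) = 1
q′(0) = 1
q′′(0) = -3
q′′′(0) = 5
q^(4)(0) = -7
q^(5)(0) = 9
So c_5 = q^(5)(0)/5! = 3/40.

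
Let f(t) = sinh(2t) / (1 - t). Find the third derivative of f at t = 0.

20

Write out both Maclaurin series and multiply, keeping only the needed powers.
From the series, [t^3] f = 10/3; multiply by 3! = 6 to get 20.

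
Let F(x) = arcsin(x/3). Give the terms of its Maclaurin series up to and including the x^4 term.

x^3/162 + x/3

F(0) = 0
F′(0) = 1/3
F′′(0) = 0
F′′′(0) = 1/27
F^(4)(0) = 0
Dividing each by k! gives the coefficients c_0, ..., c_4.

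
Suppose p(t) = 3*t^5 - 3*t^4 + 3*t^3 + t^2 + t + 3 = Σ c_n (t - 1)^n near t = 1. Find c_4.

[(t - 1)^0] = 8;  [(t - 1)^1] = 15;  [(t - 1)^2] = 22;  [(t - 1)^3] = 21;  [(t - 1)^4] = 12.

12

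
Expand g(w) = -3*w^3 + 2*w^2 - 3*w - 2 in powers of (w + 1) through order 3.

[(w + 1)^0] = 6;  [(w + 1)^1] = -16;  [(w + 1)^2] = 11;  [(w + 1)^3] = -3.

-3*(w + 1)^3 + 11*(w + 1)^2 - 16*(w + 1) + 6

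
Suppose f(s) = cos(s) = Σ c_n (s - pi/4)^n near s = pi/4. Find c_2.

-sqrt(2)/4

Differentiate repeatedly and evaluate at the center.
f(pi/4) = sqrt(2)/2
f′(pi/4) = -sqrt(2)/2
f′′(pi/4) = -sqrt(2)/2
Dividing each by k! gives the coefficients c_0, ..., c_2.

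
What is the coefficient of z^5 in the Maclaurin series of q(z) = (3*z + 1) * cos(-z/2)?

1/128

Distribute the polynomial across the series and collect like powers.
[z^0] = 1;  [z^1] = 3;  [z^2] = -1/8;  [z^3] = -3/8;  [z^4] = 1/384;  [z^5] = 1/128.
So c_5 = q^(5)(0)/5! = 1/128.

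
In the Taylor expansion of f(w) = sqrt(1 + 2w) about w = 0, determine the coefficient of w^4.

Compute the successive derivatives at the expansion point and divide by k!.
f(0) = 1
f′(0) = 1
f′′(0) = -1
f′′′(0) = 3
f^(4)(0) = -15
Then c_k = f^(k)(0)/k! gives each Taylor coefficient.

-5/8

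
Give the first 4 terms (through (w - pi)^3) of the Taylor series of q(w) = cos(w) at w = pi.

q(pi) = -1
q′(pi) = 0
q′′(pi) = 1
q′′′(pi) = 0

(w - pi)^2/2 - 1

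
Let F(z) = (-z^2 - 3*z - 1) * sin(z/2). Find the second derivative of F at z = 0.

-3

Multiply each power in the prefactor through the base expansion.
The coefficient of z^2 in the expansion is -3/2, so F′′(0) = 2! * (-3/2) = -3.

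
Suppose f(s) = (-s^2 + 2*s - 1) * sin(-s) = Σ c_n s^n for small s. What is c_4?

1/3

Shift and add copies of the series according to the polynomial's terms.
[s^0] = 0;  [s^1] = 1;  [s^2] = -2;  [s^3] = 5/6;  [s^4] = 1/3.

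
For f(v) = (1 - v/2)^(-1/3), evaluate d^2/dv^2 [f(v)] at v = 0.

The coefficient of v^2 in the expansion is 1/18, so f′′(0) = 2! * (1/18) = 1/9.

1/9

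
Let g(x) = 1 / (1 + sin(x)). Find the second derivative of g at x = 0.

Use the geometric series for the reciprocal, then substitute.
From the series, [x^2] g = 1; multiply by 2! = 2 to get 2.

2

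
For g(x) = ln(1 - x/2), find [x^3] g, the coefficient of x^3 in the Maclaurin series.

-1/24

[x^0] = 0;  [x^1] = -1/2;  [x^2] = -1/8;  [x^3] = -1/24.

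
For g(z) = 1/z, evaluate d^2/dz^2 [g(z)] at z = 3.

2/27

The coefficient of (z - 3)^2 in the expansion is 1/27, so g′′(3) = 2! * (1/27) = 2/27.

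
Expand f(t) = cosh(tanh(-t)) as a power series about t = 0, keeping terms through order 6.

97*t^6/720 - 7*t^4/24 + t^2/2 + 1

Substitute the inner expansion into the outer series and collect powers.
f(0) = 1
f′(0) = 0
f′′(0) = 1
f′′′(0) = 0
f^(4)(0) = -7
f^(5)(0) = 0
f^(6)(0) = 97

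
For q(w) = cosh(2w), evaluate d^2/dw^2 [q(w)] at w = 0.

4

Use the known series and substitute for the argument.
The coefficient of w^2 in the expansion is 2, so q′′(0) = 2! * (2) = 4.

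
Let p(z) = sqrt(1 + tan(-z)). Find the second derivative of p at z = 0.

-1/4

Plug the Maclaurin series of the inner function into that of the outer and collect terms.
The coefficient of z^2 in the expansion is -1/8, so p′′(0) = 2! * (-1/8) = -1/4.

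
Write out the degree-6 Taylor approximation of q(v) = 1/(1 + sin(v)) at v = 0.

Compose series: expand the inner function first, then feed it into the outer expansion.
[v^0] = 1;  [v^1] = -1;  [v^2] = 1;  [v^3] = -5/6;  [v^4] = 2/3;  [v^5] = -61/120;  [v^6] = 17/45.

17*v^6/45 - 61*v^5/120 + 2*v^4/3 - 5*v^3/6 + v^2 - v + 1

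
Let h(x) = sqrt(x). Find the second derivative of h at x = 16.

Differentiate repeatedly and evaluate at the center.
The coefficient of (x - 16)^2 in the expansion is -1/512, so h′′(16) = 2! * (-1/512) = -1/256.

-1/256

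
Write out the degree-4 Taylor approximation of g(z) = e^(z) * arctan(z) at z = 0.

Expand each factor separately, then convolve coefficients.
g(0) = 0
g′(0) = 1
g′′(0) = 2
g′′′(0) = 1
g^(4)(0) = -4
The Taylor polynomial is Σ g^(k)(0)/k! · z^k.

-z^4/6 + z^3/6 + z^2 + z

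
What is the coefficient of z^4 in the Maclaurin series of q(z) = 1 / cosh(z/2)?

5/384

Invert the denominator's series and multiply.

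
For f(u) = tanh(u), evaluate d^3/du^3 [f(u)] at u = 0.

-2

Differentiate repeatedly and evaluate at the center.
The coefficient of u^3 in the expansion is -1/3, so f′′′(0) = 3! * (-1/3) = -2.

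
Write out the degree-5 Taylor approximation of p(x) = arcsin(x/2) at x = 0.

3*x^5/1280 + x^3/48 + x/2

[x^0] = 0;  [x^1] = 1/2;  [x^2] = 0;  [x^3] = 1/48;  [x^4] = 0;  [x^5] = 3/1280.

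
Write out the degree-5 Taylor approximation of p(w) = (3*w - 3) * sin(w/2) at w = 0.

Multiply each power in the prefactor through the base expansion.
p(0) = 0
p′(0) = -3/2
p′′(0) = 3
p′′′(0) = 3/8
p^(4)(0) = -3/2
p^(5)(0) = -3/32

-w^5/1280 - w^4/16 + w^3/16 + 3*w^2/2 - 3*w/2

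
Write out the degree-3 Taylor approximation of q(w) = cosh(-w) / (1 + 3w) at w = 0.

-57*w^3/2 + 19*w^2/2 - 3*w + 1

Expand each factor separately, then convolve coefficients.
[w^0] = 1;  [w^1] = -3;  [w^2] = 19/2;  [w^3] = -57/2.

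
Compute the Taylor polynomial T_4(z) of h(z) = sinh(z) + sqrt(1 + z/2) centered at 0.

-5*z^4/2048 + 67*z^3/384 - z^2/32 + 5*z/4 + 1

Expand each term separately and add.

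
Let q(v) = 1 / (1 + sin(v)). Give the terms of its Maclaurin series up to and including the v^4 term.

Use the geometric series for the reciprocal, then substitute.
[v^0] = 1;  [v^1] = -1;  [v^2] = 1;  [v^3] = -5/6;  [v^4] = 2/3.

2*v^4/3 - 5*v^3/6 + v^2 - v + 1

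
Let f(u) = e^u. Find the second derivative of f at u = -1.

Use the known series and substitute for the argument.
From the series, [(u + 1)^2] f = e^(-1)/2; multiply by 2! = 2 to get e^(-1).

e^(-1)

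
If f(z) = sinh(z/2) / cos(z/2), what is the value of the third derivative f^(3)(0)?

1/2

Divide the numerator series by the denominator series (power-series long division).
From the series, [z^3] f = 1/12; multiply by 3! = 6 to get 1/2.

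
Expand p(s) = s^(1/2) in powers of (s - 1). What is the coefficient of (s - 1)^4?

-5/128

p(1) = 1
p′(1) = 1/2
p′′(1) = -1/4
p′′′(1) = 3/8
p^(4)(1) = -15/16
So c_4 = p^(4)(1)/4! = -5/128.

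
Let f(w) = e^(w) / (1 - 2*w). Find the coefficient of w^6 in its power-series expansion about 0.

75973/720

Expand 1/(denominator) as a geometric series and multiply by the numerator's series.
f(0) = 1
f′(0) = 3
f′′(0) = 13
f′′′(0) = 79
f^(4)(0) = 633
f^(5)(0) = 6331
f^(6)(0) = 75973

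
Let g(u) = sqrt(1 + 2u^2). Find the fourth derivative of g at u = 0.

Differentiate repeatedly and evaluate at the center.
The coefficient of u^4 in the expansion is -1/2, so g^(4)(0) = 4! * (-1/2) = -12.

-12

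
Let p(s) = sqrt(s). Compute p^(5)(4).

The coefficient of (s - 4)^5 in the expansion is 7/131072, so p^(5)(4) = 5! * (7/131072) = 105/16384.

105/16384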